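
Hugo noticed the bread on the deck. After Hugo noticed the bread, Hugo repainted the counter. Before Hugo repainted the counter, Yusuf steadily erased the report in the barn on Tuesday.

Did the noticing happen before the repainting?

yes

The narrative orders the noticing before the repainting.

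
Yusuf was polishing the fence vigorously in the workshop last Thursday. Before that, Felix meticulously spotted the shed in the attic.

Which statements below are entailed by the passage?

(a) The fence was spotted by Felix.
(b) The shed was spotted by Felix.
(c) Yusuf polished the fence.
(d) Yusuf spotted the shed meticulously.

(a) Not entailed — Felix spotted the shed, not the fence; the fence belongs to the polishing event.
(b) Entailed — this follows by dropping conjuncts from the spotting event's description.
(c) Entailed — 'polish' is an activity; 'was polishing' entails that some polishing happened, so 'polished' holds.
(d) Not entailed — the passage has Felix spotting the shed, not Yusuf.

(b), (c)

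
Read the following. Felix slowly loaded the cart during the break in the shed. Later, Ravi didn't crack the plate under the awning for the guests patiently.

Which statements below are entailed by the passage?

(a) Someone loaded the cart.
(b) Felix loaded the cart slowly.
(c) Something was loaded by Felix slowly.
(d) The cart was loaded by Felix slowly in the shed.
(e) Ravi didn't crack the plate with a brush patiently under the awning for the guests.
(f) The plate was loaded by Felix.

(a), (b), (c), (d), (e)

(a) Entailed — every conjunct here is already in the original loading event.
(b) Entailed — dropping 'during the break', 'in the shed' leaves a sub-description the original still satisfies.
(c) Entailed — dropping 'during the break', 'in the shed' and generalizing the patient leaves a sub-description the original still satisfies.
(d) Entailed — dropping 'during the break' leaves a sub-description the original still satisfies.
(e) Entailed — under negation, adding a further restriction is entailed: if no such cracking event occurred, none occurred with a brush either.
(f) Not entailed — Felix loaded the cart, not the plate; the plate belongs to the cracking event.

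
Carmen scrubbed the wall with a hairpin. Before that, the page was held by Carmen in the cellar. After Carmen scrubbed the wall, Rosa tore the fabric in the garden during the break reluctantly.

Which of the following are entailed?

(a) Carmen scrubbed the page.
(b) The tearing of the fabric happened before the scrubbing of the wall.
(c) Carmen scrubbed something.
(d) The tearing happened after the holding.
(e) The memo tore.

(c), (d)

(a) Not entailed — Carmen scrubbed the wall, not the page; the page belongs to the holding event.
(b) Not entailed — the narrative places the scrubbing before the tearing, not after.
(c) Entailed — dropping 'with a hairpin' and generalizing the patient leaves a sub-description the original still satisfies.
(d) Entailed — the narrative places the holding before the tearing.
(e) Not entailed — the fabric is what tore, not the memo.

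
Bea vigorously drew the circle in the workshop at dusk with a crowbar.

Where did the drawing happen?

'in the workshop' marks the location of the drawing event.

in the workshop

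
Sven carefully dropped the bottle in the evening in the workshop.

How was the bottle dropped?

'carefully' marks the manner of the dropping event.

carefully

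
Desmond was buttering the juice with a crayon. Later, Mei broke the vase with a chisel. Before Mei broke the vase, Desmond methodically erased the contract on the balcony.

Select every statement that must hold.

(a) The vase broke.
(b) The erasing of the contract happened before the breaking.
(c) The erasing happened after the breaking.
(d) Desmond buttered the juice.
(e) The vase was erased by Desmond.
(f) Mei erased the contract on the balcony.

(a) Entailed — 'Mei broke the vase' is causative; it entails the inchoative 'the vase broke'.
(b) Entailed — the narrative places the erasing before the breaking.
(c) Not entailed — the narrative places the erasing before the breaking, not after.
(d) Not entailed — 'was buttering' is progressive on an accomplishment; it does not entail the completed 'buttered'.
(e) Not entailed — Desmond erased the contract, not the vase; the vase belongs to the breaking event.
(f) Not entailed — the passage has Desmond erasing the contract, not Mei.

(a), (b)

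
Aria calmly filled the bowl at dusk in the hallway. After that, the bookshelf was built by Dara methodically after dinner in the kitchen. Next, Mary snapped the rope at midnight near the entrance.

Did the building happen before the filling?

no

The narrative orders the filling before the building.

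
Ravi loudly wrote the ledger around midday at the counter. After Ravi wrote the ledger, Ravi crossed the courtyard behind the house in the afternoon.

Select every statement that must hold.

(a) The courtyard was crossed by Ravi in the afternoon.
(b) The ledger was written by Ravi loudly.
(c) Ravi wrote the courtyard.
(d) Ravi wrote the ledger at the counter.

(a) Entailed — the original entails any weakening of itself; this just drops 'behind the house'.
(b) Entailed — every conjunct here is already in the original writing event.
(c) Not entailed — Ravi wrote the ledger, not the courtyard; the courtyard belongs to the crossing event.
(d) Entailed — every conjunct here is already in the original writing event.

(a), (b), (d)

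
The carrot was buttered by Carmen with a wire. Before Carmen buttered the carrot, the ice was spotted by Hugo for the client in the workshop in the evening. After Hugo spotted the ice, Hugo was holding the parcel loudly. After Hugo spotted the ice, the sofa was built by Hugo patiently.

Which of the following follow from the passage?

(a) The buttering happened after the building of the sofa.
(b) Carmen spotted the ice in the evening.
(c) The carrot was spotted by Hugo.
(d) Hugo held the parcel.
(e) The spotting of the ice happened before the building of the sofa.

(d), (e)

(a) Not entailed — the narrative doesn't order the building relative to the buttering.
(b) Not entailed — the passage has Hugo spotting the ice, not Carmen.
(c) Not entailed — Hugo spotted the ice, not the carrot; the carrot belongs to the buttering event.
(d) Entailed — 'hold' is an activity; 'was holding' entails that some holding happened, so 'held' holds.
(e) Entailed — the narrative places the spotting before the building.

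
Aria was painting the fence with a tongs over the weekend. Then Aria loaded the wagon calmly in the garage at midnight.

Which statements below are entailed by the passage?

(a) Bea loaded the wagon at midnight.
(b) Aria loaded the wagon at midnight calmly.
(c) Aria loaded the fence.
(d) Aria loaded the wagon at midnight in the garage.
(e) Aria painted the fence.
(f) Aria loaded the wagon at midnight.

(a) Not entailed — the passage has Aria loading the wagon, not Bea.
(b) Entailed — every conjunct here is already in the original loading event.
(c) Not entailed — Aria loaded the wagon, not the fence; the fence belongs to the painting event.
(d) Entailed — the original entails any weakening of itself; this just drops 'calmly'.
(e) Not entailed — 'was painting' is progressive on an accomplishment; it does not entail the completed 'painted'.
(f) Entailed — the original entails any weakening of itself; this just drops 'in the garage', 'calmly'.

(b), (d), (f)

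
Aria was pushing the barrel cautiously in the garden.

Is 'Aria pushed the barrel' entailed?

'push' is atelic; if Aria was pushing the barrel, then Aria pushed the barrel (for some time).

yes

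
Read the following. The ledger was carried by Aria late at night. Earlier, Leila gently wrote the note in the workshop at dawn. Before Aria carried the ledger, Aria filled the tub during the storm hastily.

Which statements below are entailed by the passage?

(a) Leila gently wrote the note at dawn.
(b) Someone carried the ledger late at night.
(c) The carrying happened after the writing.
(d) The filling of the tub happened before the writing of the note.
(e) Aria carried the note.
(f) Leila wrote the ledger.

(a) Entailed — every conjunct here is already in the original writing event.
(b) Entailed — this follows by dropping conjuncts from the carrying event's description.
(c) Entailed — the narrative places the writing before the carrying.
(d) Not entailed — the narrative doesn't order the filling relative to the writing.
(e) Not entailed — Aria carried the ledger, not the note; the note belongs to the writing event.
(f) Not entailed — Leila wrote the note, not the ledger; the ledger belongs to the carrying event.

(a), (b), (c)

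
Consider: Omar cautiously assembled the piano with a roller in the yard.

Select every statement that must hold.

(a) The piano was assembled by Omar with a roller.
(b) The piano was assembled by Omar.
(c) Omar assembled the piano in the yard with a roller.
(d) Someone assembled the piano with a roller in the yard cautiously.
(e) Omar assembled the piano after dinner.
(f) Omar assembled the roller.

(a) Entailed — dropping 'in the yard', 'cautiously' leaves a sub-description the original still satisfies.
(b) Entailed — every conjunct here is already in the original assembling event.
(c) Entailed — the original entails any weakening of itself; this just drops 'cautiously'.
(d) Entailed — the original entails any weakening of itself; this just generalizes the agent.
(e) Not entailed — 'after dinner' adds information not in the original event.
(f) Not entailed — the roller is the instrument, not what was assembled.

(a), (b), (c), (d)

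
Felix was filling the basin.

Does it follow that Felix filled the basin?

no

'was filling' is progressive; for an accomplishment like 'fill the basin', it doesn't entail completion.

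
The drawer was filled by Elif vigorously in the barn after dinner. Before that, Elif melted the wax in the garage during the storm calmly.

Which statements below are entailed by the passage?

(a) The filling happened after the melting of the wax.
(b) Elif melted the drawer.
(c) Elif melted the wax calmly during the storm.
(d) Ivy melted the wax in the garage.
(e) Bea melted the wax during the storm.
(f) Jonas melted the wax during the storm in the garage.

(a) Entailed — the narrative places the melting before the filling.
(b) Not entailed — Elif melted the wax, not the drawer; the drawer belongs to the filling event.
(c) Entailed — the original entails any weakening of itself; this just drops 'in the garage'.
(d) Not entailed — the passage has Elif melting the wax, not Ivy.
(e) Not entailed — the passage has Elif melting the wax, not Bea.
(f) Not entailed — the passage has Elif melting the wax, not Jonas.

(a), (c)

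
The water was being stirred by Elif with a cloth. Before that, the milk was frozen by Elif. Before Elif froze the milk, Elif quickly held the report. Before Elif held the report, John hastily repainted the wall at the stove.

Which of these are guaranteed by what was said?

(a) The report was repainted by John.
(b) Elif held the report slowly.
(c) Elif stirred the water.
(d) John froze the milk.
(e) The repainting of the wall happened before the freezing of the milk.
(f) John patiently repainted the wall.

(c), (e)

(a) Not entailed — John repainted the wall, not the report; the report belongs to the holding event.
(b) Not entailed — 'slowly' adds a manner not in (and inconsistent with) the original.
(c) Entailed — 'stir' is an activity; 'was stirring' entails that some stirring happened, so 'stirred' holds.
(d) Not entailed — the passage has Elif freezing the milk, not John.
(e) Entailed — the narrative places the repainting before the freezing.
(f) Not entailed — 'patiently' adds a manner not in (and inconsistent with) the original.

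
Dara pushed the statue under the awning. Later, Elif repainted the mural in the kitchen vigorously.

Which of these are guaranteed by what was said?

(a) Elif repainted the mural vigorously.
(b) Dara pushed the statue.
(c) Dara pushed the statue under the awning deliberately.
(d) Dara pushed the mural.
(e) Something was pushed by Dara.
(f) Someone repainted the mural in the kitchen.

(a), (b), (e), (f)

(a) Entailed — dropping 'in the kitchen' leaves a sub-description the original still satisfies.
(b) Entailed — every conjunct here is already in the original pushing event.
(c) Not entailed — 'deliberately' adds information not in the original event.
(d) Not entailed — Dara pushed the statue, not the mural; the mural belongs to the repainting event.
(e) Entailed — the original entails any weakening of itself; this just drops 'under the awning' and generalizes the patient.
(f) Entailed — every conjunct here is already in the original repainting event.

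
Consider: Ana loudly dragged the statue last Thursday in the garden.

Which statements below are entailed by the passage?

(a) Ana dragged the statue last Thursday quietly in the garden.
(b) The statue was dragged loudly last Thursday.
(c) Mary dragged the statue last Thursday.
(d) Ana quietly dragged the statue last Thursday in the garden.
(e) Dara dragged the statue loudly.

(b)

(a) Not entailed — 'quietly' adds a manner not in (and inconsistent with) the original.
(b) Entailed — this follows by dropping conjuncts from the dragging event's description.
(c) Not entailed — the passage has Ana dragging the statue, not Mary.
(d) Not entailed — 'quietly' adds a manner not in (and inconsistent with) the original.
(e) Not entailed — the passage has Ana dragging the statue, not Dara.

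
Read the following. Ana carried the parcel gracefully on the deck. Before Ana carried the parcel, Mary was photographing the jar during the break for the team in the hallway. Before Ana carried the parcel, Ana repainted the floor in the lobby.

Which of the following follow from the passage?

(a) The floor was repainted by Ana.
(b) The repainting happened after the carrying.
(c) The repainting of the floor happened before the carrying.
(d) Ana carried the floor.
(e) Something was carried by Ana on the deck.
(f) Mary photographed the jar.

(a) Entailed — dropping 'in the lobby' leaves a sub-description the original still satisfies.
(b) Not entailed — the narrative places the repainting before the carrying, not after.
(c) Entailed — the narrative places the repainting before the carrying.
(d) Not entailed — Ana carried the parcel, not the floor; the floor belongs to the repainting event.
(e) Entailed — every conjunct here is already in the original carrying event.
(f) Not entailed — 'was photographing' is progressive on an accomplishment; it does not entail the completed 'photographed'.

(a), (c), (e)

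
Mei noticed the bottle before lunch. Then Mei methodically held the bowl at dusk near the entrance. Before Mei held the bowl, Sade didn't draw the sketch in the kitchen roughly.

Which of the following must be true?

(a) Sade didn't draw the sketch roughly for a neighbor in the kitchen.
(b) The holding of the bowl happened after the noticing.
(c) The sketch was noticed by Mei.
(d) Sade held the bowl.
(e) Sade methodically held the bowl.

(a), (b)

(a) Entailed — under negation, adding a further restriction is entailed: if no such drawing event occurred, none occurred for a neighbor either.
(b) Entailed — the narrative places the noticing before the holding.
(c) Not entailed — Mei noticed the bottle, not the sketch; the sketch belongs to the drawing event.
(d) Not entailed — the passage has Mei holding the bowl, not Sade.
(e) Not entailed — the passage has Mei holding the bowl, not Sade.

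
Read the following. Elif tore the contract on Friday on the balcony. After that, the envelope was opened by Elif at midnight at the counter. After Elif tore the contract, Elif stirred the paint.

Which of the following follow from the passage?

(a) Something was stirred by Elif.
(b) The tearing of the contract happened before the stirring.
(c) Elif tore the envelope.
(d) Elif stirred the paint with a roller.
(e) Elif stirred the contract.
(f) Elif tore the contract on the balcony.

(a), (b), (f)

(a) Entailed — generalizing the patient leaves a sub-description the original still satisfies.
(b) Entailed — the narrative places the tearing before the stirring.
(c) Not entailed — Elif tore the contract, not the envelope; the envelope belongs to the opening event.
(d) Not entailed — 'with a roller' adds information not in the original event.
(e) Not entailed — Elif stirred the paint, not the contract; the contract belongs to the tearing event.
(f) Entailed — the original entails any weakening of itself; this just drops 'on Friday'.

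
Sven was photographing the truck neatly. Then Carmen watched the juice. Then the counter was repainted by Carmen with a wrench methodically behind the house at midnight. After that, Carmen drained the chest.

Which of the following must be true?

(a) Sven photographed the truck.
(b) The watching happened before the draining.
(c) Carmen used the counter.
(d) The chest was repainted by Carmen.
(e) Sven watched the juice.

(a) Not entailed — 'was photographing' is progressive on an accomplishment; it does not entail the completed 'photographed'.
(b) Entailed — the narrative places the watching before the draining.
(c) Not entailed — the counter is the patient, not an instrument — Carmen used a wrench.
(d) Not entailed — Carmen repainted the counter, not the chest; the chest belongs to the draining event.
(e) Not entailed — the passage has Carmen watching the juice, not Sven.

(b)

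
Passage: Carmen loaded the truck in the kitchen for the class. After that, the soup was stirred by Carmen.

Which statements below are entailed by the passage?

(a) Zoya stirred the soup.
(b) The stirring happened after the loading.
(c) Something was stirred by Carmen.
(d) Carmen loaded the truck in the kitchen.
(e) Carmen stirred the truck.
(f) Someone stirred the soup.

(a) Not entailed — the passage has Carmen stirring the soup, not Zoya.
(b) Entailed — the narrative places the loading before the stirring.
(c) Entailed — every conjunct here is already in the original stirring event.
(d) Entailed — every conjunct here is already in the original loading event.
(e) Not entailed — Carmen stirred the soup, not the truck; the truck belongs to the loading event.
(f) Entailed — every conjunct here is already in the original stirring event.

(b), (c), (d), (f)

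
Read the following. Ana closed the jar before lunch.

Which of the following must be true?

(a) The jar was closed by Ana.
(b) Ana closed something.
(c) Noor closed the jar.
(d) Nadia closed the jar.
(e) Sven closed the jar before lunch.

(a), (b)

(a) Entailed — the original entails any weakening of itself; this just drops 'before lunch'.
(b) Entailed — the original entails any weakening of itself; this just drops 'before lunch' and generalizes the patient.
(c) Not entailed — the passage has Ana closing the jar, not Noor.
(d) Not entailed — the passage has Ana closing the jar, not Nadia.
(e) Not entailed — the passage has Ana closing the jar, not Sven.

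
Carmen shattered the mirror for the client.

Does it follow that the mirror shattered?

'Carmen shattered the mirror' is the causative; it entails the inchoative 'the mirror shattered'.

yes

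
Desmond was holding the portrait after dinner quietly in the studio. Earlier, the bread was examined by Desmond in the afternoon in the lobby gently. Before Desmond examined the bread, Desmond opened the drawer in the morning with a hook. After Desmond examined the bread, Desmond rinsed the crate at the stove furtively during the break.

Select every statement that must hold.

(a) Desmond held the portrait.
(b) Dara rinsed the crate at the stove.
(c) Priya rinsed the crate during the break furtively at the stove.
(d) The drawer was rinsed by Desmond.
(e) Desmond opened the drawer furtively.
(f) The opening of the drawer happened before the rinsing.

(a) Entailed — 'hold' is an activity; 'was holding' entails that some holding happened, so 'held' holds.
(b) Not entailed — the passage has Desmond rinsing the crate, not Dara.
(c) Not entailed — the passage has Desmond rinsing the crate, not Priya.
(d) Not entailed — Desmond rinsed the crate, not the drawer; the drawer belongs to the opening event.
(e) Not entailed — 'furtively' adds information not in the original event.
(f) Entailed — the narrative places the opening before the rinsing.

(a), (f)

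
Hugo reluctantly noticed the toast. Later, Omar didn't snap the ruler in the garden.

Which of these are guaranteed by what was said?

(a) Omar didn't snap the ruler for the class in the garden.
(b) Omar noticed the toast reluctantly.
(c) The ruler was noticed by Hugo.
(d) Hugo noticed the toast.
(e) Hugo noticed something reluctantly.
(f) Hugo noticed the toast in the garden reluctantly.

(a), (d), (e)

(a) Entailed — under negation, adding a further restriction is entailed: if no such snapping event occurred, none occurred for the class either.
(b) Not entailed — the passage has Hugo noticing the toast, not Omar.
(c) Not entailed — Hugo noticed the toast, not the ruler; the ruler belongs to the snapping event.
(d) Entailed — the original entails any weakening of itself; this just drops 'reluctantly'.
(e) Entailed — generalizing the patient leaves a sub-description the original still satisfies.
(f) Not entailed — 'in the garden' adds information not in the original event.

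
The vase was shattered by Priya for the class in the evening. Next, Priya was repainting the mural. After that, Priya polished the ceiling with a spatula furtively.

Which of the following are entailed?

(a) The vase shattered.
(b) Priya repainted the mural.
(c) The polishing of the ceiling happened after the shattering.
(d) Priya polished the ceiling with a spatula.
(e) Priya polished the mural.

(a), (c), (d)

(a) Entailed — 'Priya shattered the vase' is causative; it entails the inchoative 'the vase shattered'.
(b) Not entailed — 'was repainting' is progressive on an accomplishment; it does not entail the completed 'repainted'.
(c) Entailed — the narrative places the shattering before the polishing.
(d) Entailed — this follows by dropping conjuncts from the polishing event's description.
(e) Not entailed — Priya polished the ceiling, not the mural; the mural belongs to the repainting event.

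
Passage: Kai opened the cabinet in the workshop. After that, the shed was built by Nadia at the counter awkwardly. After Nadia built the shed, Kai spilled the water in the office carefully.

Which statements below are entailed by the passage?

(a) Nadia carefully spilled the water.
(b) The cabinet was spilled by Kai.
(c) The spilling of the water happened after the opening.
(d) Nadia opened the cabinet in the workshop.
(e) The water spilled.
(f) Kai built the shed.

(c), (e)

(a) Not entailed — the passage has Kai spilling the water, not Nadia.
(b) Not entailed — Kai spilled the water, not the cabinet; the cabinet belongs to the opening event.
(c) Entailed — the narrative places the opening before the spilling.
(d) Not entailed — the passage has Kai opening the cabinet, not Nadia.
(e) Entailed — 'Kai spilled the water' is causative; it entails the inchoative 'the water spilled'.
(f) Not entailed — the passage has Nadia building the shed, not Kai.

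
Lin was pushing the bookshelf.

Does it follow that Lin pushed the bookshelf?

'push' is atelic; if Lin was pushing the bookshelf, then Lin pushed the bookshelf (for some time).

yes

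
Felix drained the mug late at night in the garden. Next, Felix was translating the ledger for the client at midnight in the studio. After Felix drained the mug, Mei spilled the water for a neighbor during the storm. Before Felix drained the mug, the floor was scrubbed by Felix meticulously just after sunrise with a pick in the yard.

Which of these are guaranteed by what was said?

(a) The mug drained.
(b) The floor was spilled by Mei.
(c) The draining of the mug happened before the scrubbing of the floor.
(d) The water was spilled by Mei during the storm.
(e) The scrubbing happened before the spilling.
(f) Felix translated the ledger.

(a) Entailed — 'Felix drained the mug' is causative; it entails the inchoative 'the mug drained'.
(b) Not entailed — Mei spilled the water, not the floor; the floor belongs to the scrubbing event.
(c) Not entailed — the narrative places the scrubbing before the draining, not after.
(d) Entailed — this follows by dropping conjuncts from the spilling event's description.
(e) Entailed — the narrative places the scrubbing before the spilling.
(f) Not entailed — 'was translating' is progressive on an accomplishment; it does not entail the completed 'translated'.

(a), (d), (e)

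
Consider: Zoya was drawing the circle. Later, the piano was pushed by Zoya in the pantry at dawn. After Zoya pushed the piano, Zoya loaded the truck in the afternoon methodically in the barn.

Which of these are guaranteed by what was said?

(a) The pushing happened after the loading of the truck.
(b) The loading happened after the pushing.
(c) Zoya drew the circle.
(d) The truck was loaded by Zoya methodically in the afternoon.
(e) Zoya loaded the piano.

(b), (d)

(a) Not entailed — the narrative places the pushing before the loading, not after.
(b) Entailed — the narrative places the pushing before the loading.
(c) Not entailed — 'was drawing' is progressive on an accomplishment; it does not entail the completed 'drew'.
(d) Entailed — this follows by dropping conjuncts from the loading event's description.
(e) Not entailed — Zoya loaded the truck, not the piano; the piano belongs to the pushing event.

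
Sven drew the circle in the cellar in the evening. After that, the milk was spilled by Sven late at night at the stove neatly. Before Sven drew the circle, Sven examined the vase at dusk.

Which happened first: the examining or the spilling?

the examining

The connectives place the examining before the spilling.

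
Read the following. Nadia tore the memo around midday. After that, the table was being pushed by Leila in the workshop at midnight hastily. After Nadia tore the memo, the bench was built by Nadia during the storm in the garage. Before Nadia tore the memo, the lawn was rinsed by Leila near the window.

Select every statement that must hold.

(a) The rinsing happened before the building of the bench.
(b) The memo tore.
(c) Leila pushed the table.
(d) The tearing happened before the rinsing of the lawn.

(a), (b), (c)

(a) Entailed — the narrative places the rinsing before the building.
(b) Entailed — 'Nadia tore the memo' is causative; it entails the inchoative 'the memo tore'.
(c) Entailed — 'push' is an activity; 'was pushing' entails that some pushing happened, so 'pushed' holds.
(d) Not entailed — the narrative places the rinsing before the tearing, not after.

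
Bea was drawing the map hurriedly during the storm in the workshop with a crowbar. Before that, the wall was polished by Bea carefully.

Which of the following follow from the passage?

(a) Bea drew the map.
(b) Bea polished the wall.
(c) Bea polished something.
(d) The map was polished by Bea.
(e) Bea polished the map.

(a) Not entailed — 'was drawing' is progressive on an accomplishment; it does not entail the completed 'drew'.
(b) Entailed — the original entails any weakening of itself; this just drops 'carefully'.
(c) Entailed — this follows by dropping conjuncts from the polishing event's description.
(d) Not entailed — Bea polished the wall, not the map; the map belongs to the drawing event.
(e) Not entailed — Bea polished the wall, not the map; the map belongs to the drawing event.

(b), (c)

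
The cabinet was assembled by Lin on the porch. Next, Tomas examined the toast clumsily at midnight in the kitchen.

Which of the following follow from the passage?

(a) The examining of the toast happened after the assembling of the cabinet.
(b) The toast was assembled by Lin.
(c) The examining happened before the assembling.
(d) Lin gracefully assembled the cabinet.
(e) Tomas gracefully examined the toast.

(a) Entailed — the narrative places the assembling before the examining.
(b) Not entailed — Lin assembled the cabinet, not the toast; the toast belongs to the examining event.
(c) Not entailed — the narrative places the assembling before the examining, not after.
(d) Not entailed — 'gracefully' adds information not in the original event.
(e) Not entailed — 'gracefully' adds a manner not in (and inconsistent with) the original.

(a)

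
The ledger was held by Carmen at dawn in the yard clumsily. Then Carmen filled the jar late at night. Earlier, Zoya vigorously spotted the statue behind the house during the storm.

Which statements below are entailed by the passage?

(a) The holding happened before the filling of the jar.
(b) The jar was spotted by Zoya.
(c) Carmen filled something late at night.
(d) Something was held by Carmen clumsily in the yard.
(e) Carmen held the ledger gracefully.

(a) Entailed — the narrative places the holding before the filling.
(b) Not entailed — Zoya spotted the statue, not the jar; the jar belongs to the filling event.
(c) Entailed — this follows by dropping conjuncts from the filling event's description.
(d) Entailed — this follows by dropping conjuncts from the holding event's description.
(e) Not entailed — 'gracefully' adds a manner not in (and inconsistent with) the original.

(a), (c), (d)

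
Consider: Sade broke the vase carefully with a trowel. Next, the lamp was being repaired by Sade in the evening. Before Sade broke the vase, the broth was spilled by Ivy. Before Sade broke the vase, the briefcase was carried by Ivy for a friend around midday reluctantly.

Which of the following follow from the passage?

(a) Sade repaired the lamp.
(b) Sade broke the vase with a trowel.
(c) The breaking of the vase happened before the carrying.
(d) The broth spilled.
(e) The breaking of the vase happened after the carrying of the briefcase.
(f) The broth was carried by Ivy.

(b), (d), (e)

(a) Not entailed — 'was repairing' is progressive on an accomplishment; it does not entail the completed 'repaired'.
(b) Entailed — every conjunct here is already in the original breaking event.
(c) Not entailed — the narrative places the carrying before the breaking, not after.
(d) Entailed — 'Ivy spilled the broth' is causative; it entails the inchoative 'the broth spilled'.
(e) Entailed — the narrative places the carrying before the breaking.
(f) Not entailed — Ivy carried the briefcase, not the broth; the broth belongs to the spilling event.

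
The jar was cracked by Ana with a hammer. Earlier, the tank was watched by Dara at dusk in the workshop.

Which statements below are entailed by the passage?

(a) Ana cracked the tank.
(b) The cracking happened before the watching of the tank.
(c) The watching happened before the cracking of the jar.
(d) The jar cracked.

(a) Not entailed — Ana cracked the jar, not the tank; the tank belongs to the watching event.
(b) Not entailed — the narrative places the watching before the cracking, not after.
(c) Entailed — the narrative places the watching before the cracking.
(d) Entailed — 'Ana cracked the jar' is causative; it entails the inchoative 'the jar cracked'.

(c), (d)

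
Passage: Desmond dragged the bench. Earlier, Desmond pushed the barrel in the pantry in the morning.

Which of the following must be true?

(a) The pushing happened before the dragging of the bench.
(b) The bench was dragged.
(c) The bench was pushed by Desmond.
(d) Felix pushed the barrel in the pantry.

(a), (b)

(a) Entailed — the narrative places the pushing before the dragging.
(b) Entailed — generalizing the agent leaves a sub-description the original still satisfies.
(c) Not entailed — Desmond pushed the barrel, not the bench; the bench belongs to the dragging event.
(d) Not entailed — the passage has Desmond pushing the barrel, not Felix.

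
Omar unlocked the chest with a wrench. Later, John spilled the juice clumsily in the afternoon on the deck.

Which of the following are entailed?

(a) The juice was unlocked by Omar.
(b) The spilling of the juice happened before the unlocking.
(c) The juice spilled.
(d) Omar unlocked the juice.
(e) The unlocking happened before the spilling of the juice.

(c), (e)

(a) Not entailed — Omar unlocked the chest, not the juice; the juice belongs to the spilling event.
(b) Not entailed — the narrative places the unlocking before the spilling, not after.
(c) Entailed — 'John spilled the juice' is causative; it entails the inchoative 'the juice spilled'.
(d) Not entailed — Omar unlocked the chest, not the juice; the juice belongs to the spilling event.
(e) Entailed — the narrative places the unlocking before the spilling.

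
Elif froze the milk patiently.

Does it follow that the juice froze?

Nothing is said about any juice; only the milk is affected.

no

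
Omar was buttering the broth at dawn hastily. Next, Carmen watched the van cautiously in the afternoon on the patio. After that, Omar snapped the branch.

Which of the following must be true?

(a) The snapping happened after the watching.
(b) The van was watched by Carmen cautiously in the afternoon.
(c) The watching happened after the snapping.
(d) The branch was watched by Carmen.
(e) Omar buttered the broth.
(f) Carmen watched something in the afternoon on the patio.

(a), (b), (f)

(a) Entailed — the narrative places the watching before the snapping.
(b) Entailed — the original entails any weakening of itself; this just drops 'on the patio'.
(c) Not entailed — the narrative places the watching before the snapping, not after.
(d) Not entailed — Carmen watched the van, not the branch; the branch belongs to the snapping event.
(e) Not entailed — 'was buttering' is progressive on an accomplishment; it does not entail the completed 'buttered'.
(f) Entailed — this follows by dropping conjuncts from the watching event's description.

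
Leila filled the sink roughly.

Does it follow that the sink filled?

yes

'Leila filled the sink' is the causative; it entails the inchoative 'the sink filled'.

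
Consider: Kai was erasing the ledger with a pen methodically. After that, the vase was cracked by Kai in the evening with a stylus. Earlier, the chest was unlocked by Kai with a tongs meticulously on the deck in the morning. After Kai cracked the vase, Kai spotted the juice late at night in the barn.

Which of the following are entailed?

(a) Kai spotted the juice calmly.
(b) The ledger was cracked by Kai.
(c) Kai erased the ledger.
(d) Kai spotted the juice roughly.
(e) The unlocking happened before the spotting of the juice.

(e)

(a) Not entailed — 'calmly' adds information not in the original event.
(b) Not entailed — Kai cracked the vase, not the ledger; the ledger belongs to the erasing event.
(c) Not entailed — 'was erasing' is progressive on an accomplishment; it does not entail the completed 'erased'.
(d) Not entailed — 'roughly' adds information not in the original event.
(e) Entailed — the narrative places the unlocking before the spotting.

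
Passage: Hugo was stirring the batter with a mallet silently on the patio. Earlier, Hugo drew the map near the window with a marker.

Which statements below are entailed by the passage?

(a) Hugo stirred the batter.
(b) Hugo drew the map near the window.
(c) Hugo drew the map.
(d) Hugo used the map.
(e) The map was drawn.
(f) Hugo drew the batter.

(a), (b), (c), (e)

(a) Entailed — 'stir' is an activity; 'was stirring' entails that some stirring happened, so 'stirred' holds.
(b) Entailed — every conjunct here is already in the original drawing event.
(c) Entailed — every conjunct here is already in the original drawing event.
(d) Not entailed — the map is the patient, not an instrument — Hugo used a marker.
(e) Entailed — dropping 'near the window', 'with a marker' and generalizing the agent leaves a sub-description the original still satisfies.
(f) Not entailed — Hugo drew the map, not the batter; the batter belongs to the stirring event.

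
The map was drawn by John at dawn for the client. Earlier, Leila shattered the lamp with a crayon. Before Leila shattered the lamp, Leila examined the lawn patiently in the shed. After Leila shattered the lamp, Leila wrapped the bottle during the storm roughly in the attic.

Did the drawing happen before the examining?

no

The narrative orders the examining before the drawing.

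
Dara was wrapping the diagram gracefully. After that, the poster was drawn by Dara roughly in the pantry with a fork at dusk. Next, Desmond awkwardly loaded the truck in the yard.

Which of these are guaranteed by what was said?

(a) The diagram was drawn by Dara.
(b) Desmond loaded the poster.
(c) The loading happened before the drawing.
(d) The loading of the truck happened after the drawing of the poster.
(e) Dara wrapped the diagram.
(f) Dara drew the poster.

(d), (f)

(a) Not entailed — Dara drew the poster, not the diagram; the diagram belongs to the wrapping event.
(b) Not entailed — Desmond loaded the truck, not the poster; the poster belongs to the drawing event.
(c) Not entailed — the narrative places the drawing before the loading, not after.
(d) Entailed — the narrative places the drawing before the loading.
(e) Not entailed — 'was wrapping' is progressive on an accomplishment; it does not entail the completed 'wrapped'.
(f) Entailed — dropping 'at dusk', 'roughly', 'with a fork', 'in the pantry' leaves a sub-description the original still satisfies.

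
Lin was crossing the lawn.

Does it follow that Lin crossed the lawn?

no

'was crossing' is progressive; for an accomplishment like 'cross the lawn', it doesn't entail completion.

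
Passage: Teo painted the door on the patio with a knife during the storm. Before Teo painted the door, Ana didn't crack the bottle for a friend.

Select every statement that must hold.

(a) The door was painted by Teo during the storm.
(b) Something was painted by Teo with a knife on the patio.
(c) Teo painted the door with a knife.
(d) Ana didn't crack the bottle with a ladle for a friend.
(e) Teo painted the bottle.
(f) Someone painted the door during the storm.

(a) Entailed — dropping 'with a knife', 'on the patio' leaves a sub-description the original still satisfies.
(b) Entailed — every conjunct here is already in the original painting event.
(c) Entailed — every conjunct here is already in the original painting event.
(d) Entailed — under negation, adding a further restriction is entailed: if no such cracking event occurred, none occurred with a ladle either.
(e) Not entailed — Teo painted the door, not the bottle; the bottle belongs to the cracking event.
(f) Entailed — this follows by dropping conjuncts from the painting event's description.

(a), (b), (c), (d), (f)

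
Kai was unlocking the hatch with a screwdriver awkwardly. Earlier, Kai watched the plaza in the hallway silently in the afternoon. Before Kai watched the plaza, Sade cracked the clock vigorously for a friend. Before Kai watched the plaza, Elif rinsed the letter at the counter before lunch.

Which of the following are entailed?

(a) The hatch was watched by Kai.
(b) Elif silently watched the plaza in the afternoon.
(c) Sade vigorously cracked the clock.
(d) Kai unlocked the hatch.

(a) Not entailed — Kai watched the plaza, not the hatch; the hatch belongs to the unlocking event.
(b) Not entailed — the passage has Kai watching the plaza, not Elif.
(c) Entailed — the original entails any weakening of itself; this just drops 'for a friend'.
(d) Not entailed — 'was unlocking' is progressive on an accomplishment; it does not entail the completed 'unlocked'.

(c)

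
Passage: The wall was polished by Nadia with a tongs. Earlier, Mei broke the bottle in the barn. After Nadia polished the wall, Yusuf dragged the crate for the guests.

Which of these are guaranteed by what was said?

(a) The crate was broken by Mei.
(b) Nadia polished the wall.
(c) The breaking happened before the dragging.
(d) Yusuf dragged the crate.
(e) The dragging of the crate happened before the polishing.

(b), (c), (d)

(a) Not entailed — Mei broke the bottle, not the crate; the crate belongs to the dragging event.
(b) Entailed — this follows by dropping conjuncts from the polishing event's description.
(c) Entailed — the narrative places the breaking before the dragging.
(d) Entailed — this follows by dropping conjuncts from the dragging event's description.
(e) Not entailed — the narrative places the polishing before the dragging, not after.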